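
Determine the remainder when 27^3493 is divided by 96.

75

By square-and-multiply:
27^1 ≡ 27 (mod 96)
27^2 ≡ 27^2 = 729 ≡ 57 (mod 96)
27^4 ≡ 57^2 = 3249 ≡ 81 (mod 96)
27^8 ≡ 81^2 = 6561 ≡ 33 (mod 96)
27^16 ≡ 33^2 = 1089 ≡ 33 (mod 96)
27^32 ≡ 33^2 = 1089 ≡ 33 (mod 96)
27^64 ≡ 33^2 = 1089 ≡ 33 (mod 96)
27^128 ≡ 33^2 = 1089 ≡ 33 (mod 96)
27^256 ≡ 33^2 = 1089 ≡ 33 (mod 96)
27^512 ≡ 33^2 = 1089 ≡ 33 (mod 96)
27^1024 ≡ 33^2 = 1089 ≡ 33 (mod 96)
27^2048 ≡ 33^2 = 1089 ≡ 33 (mod 96)
27^3493 = 27^2048 · 27^1024 · 27^256 · 27^128 · 27^32 · 27^4 · 27^1 ≡ 33 · 33 · 33 · 33 · 33 · 81 · 27 (mod 96).
Accumulate the product:
33 · 33 = 1089 ≡ 33
33 · 33 = 1089 ≡ 33
33 · 33 = 1089 ≡ 33
33 · 33 = 1089 ≡ 33
33 · 81 = 2673 ≡ 81
81 · 27 = 2187 ≡ 75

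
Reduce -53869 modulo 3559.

3075

-53869 = -16·3559 + 3075, so -53869 ≡ 3075 (mod 3559).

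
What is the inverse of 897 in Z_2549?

736

2549 = 2·897 + 755
897 = 1·755 + 142
755 = 5·142 + 45
142 = 3·45 + 7
45 = 6·7 + 3
7 = 2·3 + 1
3 = 3·1 + 0
gcd(897, 2549) = 1, so the inverse exists.
Bézout: 1 = −259·2549 + 736·897.
So 897⁻¹ ≡ 736 (mod 2549).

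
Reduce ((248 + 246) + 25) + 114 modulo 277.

248 + 246 = 494 ≡ 217 (mod 277)
217 + 25 = 242
242 + 114 = 356 ≡ 79 (mod 277)

79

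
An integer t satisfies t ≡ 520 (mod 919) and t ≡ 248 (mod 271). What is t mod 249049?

919⁻¹ mod 271: 919*248 ≡ 1 (mod 271), so 919⁻¹ ≡ 248.
t = 520 + 919*((248 − 520)*248 mod 271) = 520 + 919*23 = 21657.
Check: 21657 mod 919 = 520, 21657 mod 271 = 248. ✓

21657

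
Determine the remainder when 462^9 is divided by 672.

0

Compute successive squares:
9 in binary is 1001, i.e. 9 = 8 + 1.
462^1 ≡ 462 (mod 672)
462^2 ≡ 462^2 = 213444 ≡ 420 (mod 672)
462^4 ≡ 420^2 = 176400 ≡ 336 (mod 672)
462^8 ≡ 336^2 = 112896 ≡ 0 (mod 672)
462^9 = 462^8 * 462^1 ≡ 0 * 462 (mod 672).
0 * 462 = 0 ≡ 0 (mod 672).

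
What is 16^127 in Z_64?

0

127 in binary is 1111111, i.e. 127 = 64 + 32 + 16 + 8 + 4 + 2 + 1.
16^1 ≡ 16 (mod 64)
16^2 ≡ 16^2 = 256 ≡ 0 (mod 64)
16^4 ≡ 0^2 = 0 (mod 64)
16^8 ≡ 0^2 = 0 (mod 64)
16^16 ≡ 0^2 = 0 (mod 64)
16^32 ≡ 0^2 = 0 (mod 64)
16^64 ≡ 0^2 = 0 (mod 64)
16^127 = 16^64 × 16^32 × 16^16 × 16^8 × 16^4 × 16^2 × 16^1 ≡ 0 × 0 × 0 × 0 × 0 × 0 × 16 (mod 64).
Accumulate the product:
0 × 0 = 0
0 × 0 = 0
0 × 0 = 0
0 × 0 = 0
0 × 0 = 0
0 × 16 = 0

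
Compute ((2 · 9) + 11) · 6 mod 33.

9

2 · 9 = 18
18 + 11 = 29
29 · 6 = 174 ≡ 9 (mod 33)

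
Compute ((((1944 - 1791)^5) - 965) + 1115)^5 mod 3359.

1944 - 1791 = 153
(153)^5 ≡ 2220 (mod 3359)
2220 - 965 = 1255
1255 + 1115 = 2370
(2370)^5 ≡ 1379 (mod 3359)

1379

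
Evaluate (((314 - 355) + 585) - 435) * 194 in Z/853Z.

314 - 355 = -41 ≡ 812 (mod 853)
812 + 585 = 1397 ≡ 544 (mod 853)
544 - 435 = 109
109 * 194 = 21146 ≡ 674 (mod 853)

674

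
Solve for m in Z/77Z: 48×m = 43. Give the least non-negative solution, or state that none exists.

41

gcd(48, 77) = 1, so a unique solution mod 77 exists.
48⁻¹ ≡ 69 (mod 77).
m ≡ 69×43 ≡ 41 (mod 77).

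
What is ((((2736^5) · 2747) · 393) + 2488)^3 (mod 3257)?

(2736)^5 ≡ 1287 (mod 3257)
1287 · 2747 = 3535389 ≡ 1544 (mod 3257)
1544 · 393 = 606792 ≡ 990 (mod 3257)
990 + 2488 = 3478 ≡ 221 (mod 3257)
(221)^3 ≡ 163 (mod 3257)

163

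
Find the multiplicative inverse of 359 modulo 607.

Run the extended Euclidean algorithm:
607 = 1×359 + 248
359 = 1×248 + 111
248 = 2×111 + 26
111 = 4×26 + 7
26 = 3×7 + 5
7 = 1×5 + 2
5 = 2×2 + 1
2 = 2×1 + 0
gcd(359, 607) = 1, so the inverse exists.
Back-substitute for 1:
1 = 1×5 − 2×2
  = −2×7 + 3×5
  = 3×26 − 11×7
  = −11×111 + 47×26
  = 47×248 − 105×111
  = −105×359 + 152×248
  = 152×607 − 257×359
So 359⁻¹ ≡ −257 ≡ 350 (mod 607).

350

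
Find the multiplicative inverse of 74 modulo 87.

87 = 1*74 + 13
74 = 5*13 + 9
13 = 1*9 + 4
9 = 2*4 + 1
4 = 4*1 + 0
gcd(74, 87) = 1, so the inverse exists.
Back-substitute for 1:
1 = 1*9 − 2*4
  = −2*13 + 3*9
  = 3*74 − 17*13
  = −17*87 + 20*74
So 74⁻¹ ≡ 20 (mod 87).

20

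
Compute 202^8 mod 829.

Compute successive squares:
202^1 ≡ 202 (mod 829)
202^2 ≡ 202^2 = 40804 ≡ 183 (mod 829)
202^4 ≡ 183^2 = 33489 ≡ 329 (mod 829)
202^8 ≡ 329^2 = 108241 ≡ 471 (mod 829)
So 202^8 ≡ 471 (mod 829).

471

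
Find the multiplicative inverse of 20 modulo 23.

15

Apply the Euclidean algorithm and back-substitute:
23 = 1·20 + 3
20 = 6·3 + 2
3 = 1·2 + 1
2 = 2·1 + 0
gcd(20, 23) = 1, so the inverse exists.
Back-substitute for 1:
1 = 1·3 − 1·2
  = −1·20 + 7·3
  = 7·23 − 8·20
So 20⁻¹ ≡ −8 ≡ 15 (mod 23).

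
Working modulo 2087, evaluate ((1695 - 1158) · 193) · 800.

1695 - 1158 = 537
537 · 193 = 103641 ≡ 1378 (mod 2087)
1378 · 800 = 1102400 ≡ 464 (mod 2087)

464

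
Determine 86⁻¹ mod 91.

Run the extended Euclidean algorithm:
91 = 1·86 + 5
86 = 17·5 + 1
5 = 5·1 + 0
gcd(86, 91) = 1, so the inverse exists.
Back-substitute for 1:
1 = 1·86 − 17·5
  = −17·91 + 18·86
So 86⁻¹ ≡ 18 (mod 91).

18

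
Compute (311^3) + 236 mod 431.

(311)^3 ≡ 310 (mod 431)
310 + 236 = 546 ≡ 115 (mod 431)

115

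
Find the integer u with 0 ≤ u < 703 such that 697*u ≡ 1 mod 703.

117

Run the extended Euclidean algorithm:
703 = 1·697 + 6
697 = 116·6 + 1
6 = 6·1 + 0
gcd(697, 703) = 1, so the inverse exists.
Back-substitute for 1:
1 = 1·697 − 116·6
  = −116·703 + 117·697
So 697⁻¹ ≡ 117 (mod 703).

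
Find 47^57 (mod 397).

By square-and-multiply:
47^1 ≡ 47 (mod 397)
47^2 ≡ 47^2 = 2209 ≡ 224 (mod 397)
47^4 ≡ 224^2 = 50176 ≡ 154 (mod 397)
47^8 ≡ 154^2 = 23716 ≡ 293 (mod 397)
47^16 ≡ 293^2 = 85849 ≡ 97 (mod 397)
47^32 ≡ 97^2 = 9409 ≡ 278 (mod 397)
47^57 = 47^32 × 47^16 × 47^8 × 47^1 ≡ 278 × 97 × 293 × 47 (mod 397).
Accumulate the product:
278 × 97 = 26966 ≡ 367
367 × 293 = 107531 ≡ 341
341 × 47 = 16027 ≡ 147

147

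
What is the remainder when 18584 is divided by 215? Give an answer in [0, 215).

94

18584 = 86*215 + 94, so 18584 ≡ 94 (mod 215).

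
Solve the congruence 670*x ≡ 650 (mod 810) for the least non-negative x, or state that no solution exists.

59

gcd(670, 810) = 10, and 10 | 650, so solutions exist.
Divide through by 10: 67*x ≡ 65 mod 81.
67⁻¹ ≡ 52 (mod 81).
x ≡ 52*65 ≡ 59 (mod 81).
The smallest non-negative solution is x = 59.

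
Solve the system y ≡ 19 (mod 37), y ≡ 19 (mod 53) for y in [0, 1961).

37⁻¹ mod 53: 37*43 ≡ 1 (mod 53), so 37⁻¹ ≡ 43.
y = 19 + 37*((19 − 19)*43 mod 53) = 19 + 37*0 = 19.
Check: 19 mod 37 = 19, 19 mod 53 = 19. ✓

19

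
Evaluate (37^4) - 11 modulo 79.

(37)^4 ≡ 44 (mod 79)
44 - 11 = 33

33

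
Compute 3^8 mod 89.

64

Using repeated squaring:
3^1 ≡ 3 (mod 89)
3^2 ≡ 3^2 = 9 (mod 89)
3^4 ≡ 9^2 = 81 (mod 89)
3^8 ≡ 81^2 = 6561 ≡ 64 (mod 89)
So 3^8 ≡ 64 (mod 89).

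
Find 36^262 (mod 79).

25

By square-and-multiply:
36^1 ≡ 36 (mod 79)
36^2 ≡ 36^2 = 1296 ≡ 32 (mod 79)
36^4 ≡ 32^2 = 1024 ≡ 76 (mod 79)
36^8 ≡ 76^2 = 5776 ≡ 9 (mod 79)
36^16 ≡ 9^2 = 81 ≡ 2 (mod 79)
36^32 ≡ 2^2 = 4 (mod 79)
36^64 ≡ 4^2 = 16 (mod 79)
36^128 ≡ 16^2 = 256 ≡ 19 (mod 79)
36^256 ≡ 19^2 = 361 ≡ 45 (mod 79)
36^262 = 36^256 · 36^4 · 36^2 ≡ 45 · 76 · 32 (mod 79).
Accumulate the product:
45 · 76 = 3420 ≡ 23
23 · 32 = 736 ≡ 25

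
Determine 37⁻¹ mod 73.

2

73 = 1×37 + 36
37 = 1×36 + 1
36 = 36×1 + 0
gcd(37, 73) = 1, so the inverse exists.
Bézout: 1 = −1×73 + 2×37.
So 37⁻¹ ≡ 2 (mod 73).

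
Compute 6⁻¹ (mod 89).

15

Run the extended Euclidean algorithm:
89 = 14*6 + 5
6 = 1*5 + 1
5 = 5*1 + 0
gcd(6, 89) = 1, so the inverse exists.
Bézout: 1 = −1*89 + 15*6.
So 6⁻¹ ≡ 15 (mod 89).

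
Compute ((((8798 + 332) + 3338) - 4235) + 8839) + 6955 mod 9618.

8798 + 332 = 9130
9130 + 3338 = 12468 ≡ 2850 (mod 9618)
2850 - 4235 = -1385 ≡ 8233 (mod 9618)
8233 + 8839 = 17072 ≡ 7454 (mod 9618)
7454 + 6955 = 14409 ≡ 4791 (mod 9618)

4791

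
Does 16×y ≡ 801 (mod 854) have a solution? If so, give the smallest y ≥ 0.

no solution

gcd(16, 854) = 2, and 2 does not divide 801.
So the congruence has no solution.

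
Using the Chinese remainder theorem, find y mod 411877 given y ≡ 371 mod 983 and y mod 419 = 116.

983⁻¹ mod 419: 983*393 ≡ 1 (mod 419), so 983⁻¹ ≡ 393.
y = 371 + 983*((116 − 371)*393 mod 419) = 371 + 983*345 = 339506.

339506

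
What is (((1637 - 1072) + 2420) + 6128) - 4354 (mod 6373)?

4759

1637 - 1072 = 565
565 + 2420 = 2985
2985 + 6128 = 9113 ≡ 2740 (mod 6373)
2740 - 4354 = -1614 ≡ 4759 (mod 6373)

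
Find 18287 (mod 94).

51

18287 = 194·94 + 51, so 18287 ≡ 51 (mod 94).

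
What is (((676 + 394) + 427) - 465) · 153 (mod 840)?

676 + 394 = 1070 ≡ 230 (mod 840)
230 + 427 = 657
657 - 465 = 192
192 · 153 = 29376 ≡ 816 (mod 840)

816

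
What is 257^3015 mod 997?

Compute successive squares:
3015 in binary is 101111000111, i.e. 3015 = 2048 + 512 + 256 + 128 + 64 + 4 + 2 + 1.
257^1 ≡ 257 (mod 997)
257^2 ≡ 257^2 = 66049 ≡ 247 (mod 997)
257^4 ≡ 247^2 = 61009 ≡ 192 (mod 997)
257^8 ≡ 192^2 = 36864 ≡ 972 (mod 997)
257^16 ≡ 972^2 = 944784 ≡ 625 (mod 997)
257^32 ≡ 625^2 = 390625 ≡ 798 (mod 997)
257^64 ≡ 798^2 = 636804 ≡ 718 (mod 997)
257^128 ≡ 718^2 = 515524 ≡ 75 (mod 997)
257^256 ≡ 75^2 = 5625 ≡ 640 (mod 997)
257^512 ≡ 640^2 = 409600 ≡ 830 (mod 997)
257^1024 ≡ 830^2 = 688900 ≡ 970 (mod 997)
257^2048 ≡ 970^2 = 940900 ≡ 729 (mod 997)
257^3015 = 257^2048 * 257^512 * 257^256 * 257^128 * 257^64 * 257^4 * 257^2 * 257^1 ≡ 729 * 830 * 640 * 75 * 718 * 192 * 247 * 257 (mod 997).
Accumulate the product:
729 * 830 = 605070 ≡ 888
888 * 640 = 568320 ≡ 30
30 * 75 = 2250 ≡ 256
256 * 718 = 183808 ≡ 360
360 * 192 = 69120 ≡ 327
327 * 247 = 80769 ≡ 12
12 * 257 = 3084 ≡ 93

93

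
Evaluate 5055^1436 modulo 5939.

3838

Using repeated squaring:
1436 in binary is 10110011100, i.e. 1436 = 1024 + 256 + 128 + 16 + 8 + 4.
5055^1 ≡ 5055 (mod 5939)
5055^2 ≡ 5055^2 = 25553025 ≡ 3447 (mod 5939)
5055^4 ≡ 3447^2 = 11881809 ≡ 3809 (mod 5939)
5055^8 ≡ 3809^2 = 14508481 ≡ 5443 (mod 5939)
5055^16 ≡ 5443^2 = 29626249 ≡ 2517 (mod 5939)
5055^32 ≡ 2517^2 = 6335289 ≡ 4315 (mod 5939)
5055^64 ≡ 4315^2 = 18619225 ≡ 460 (mod 5939)
5055^128 ≡ 460^2 = 211600 ≡ 3735 (mod 5939)
5055^256 ≡ 3735^2 = 13950225 ≡ 5453 (mod 5939)
5055^512 ≡ 5453^2 = 29735209 ≡ 4575 (mod 5939)
5055^1024 ≡ 4575^2 = 20930625 ≡ 1589 (mod 5939)
5055^1436 = 5055^1024 × 5055^256 × 5055^128 × 5055^16 × 5055^8 × 5055^4 ≡ 1589 × 5453 × 3735 × 2517 × 5443 × 3809 (mod 5939).
Accumulate the product:
1589 × 5453 = 8664817 ≡ 5755
5755 × 3735 = 21494925 ≡ 1684
1684 × 2517 = 4238628 ≡ 4121
4121 × 5443 = 22430603 ≡ 4939
4939 × 3809 = 18812651 ≡ 3838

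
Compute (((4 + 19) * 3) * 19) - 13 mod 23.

4 + 19 = 23 ≡ 0 (mod 23)
0 * 3 = 0
0 * 19 = 0
0 - 13 = -13 ≡ 10 (mod 23)

10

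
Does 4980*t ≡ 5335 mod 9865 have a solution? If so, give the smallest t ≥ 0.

320

gcd(4980, 9865) = 5, and 5 | 5335, so solutions exist.
Divide through by 5: 996*t = 1067 (mod 1973).
996⁻¹ ≡ 727 (mod 1973).
t ≡ 727*1067 ≡ 320 (mod 1973).
The smallest non-negative solution is t = 320.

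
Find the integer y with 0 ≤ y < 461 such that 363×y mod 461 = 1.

127

461 = 1·363 + 98
363 = 3·98 + 69
98 = 1·69 + 29
69 = 2·29 + 11
29 = 2·11 + 7
11 = 1·7 + 4
7 = 1·4 + 3
4 = 1·3 + 1
3 = 3·1 + 0
gcd(363, 461) = 1, so the inverse exists.
Bézout: 1 = −100·461 + 127·363.
So 363⁻¹ ≡ 127 (mod 461).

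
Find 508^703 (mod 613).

By square-and-multiply:
703 in binary is 1010111111, i.e. 703 = 512 + 128 + 32 + 16 + 8 + 4 + 2 + 1.
508^1 ≡ 508 (mod 613)
508^2 ≡ 508^2 = 258064 ≡ 604 (mod 613)
508^4 ≡ 604^2 = 364816 ≡ 81 (mod 613)
508^8 ≡ 81^2 = 6561 ≡ 431 (mod 613)
508^16 ≡ 431^2 = 185761 ≡ 22 (mod 613)
508^32 ≡ 22^2 = 484 (mod 613)
508^64 ≡ 484^2 = 234256 ≡ 90 (mod 613)
508^128 ≡ 90^2 = 8100 ≡ 131 (mod 613)
508^256 ≡ 131^2 = 17161 ≡ 610 (mod 613)
508^512 ≡ 610^2 = 372100 ≡ 9 (mod 613)
508^703 = 508^512 · 508^128 · 508^32 · 508^16 · 508^8 · 508^4 · 508^2 · 508^1 ≡ 9 · 131 · 484 · 22 · 431 · 81 · 604 · 508 (mod 613).
Accumulate the product:
9 · 131 = 1179 ≡ 566
566 · 484 = 273944 ≡ 546
546 · 22 = 12012 ≡ 365
365 · 431 = 157315 ≡ 387
387 · 81 = 31347 ≡ 84
84 · 604 = 50736 ≡ 470
470 · 508 = 238760 ≡ 303

303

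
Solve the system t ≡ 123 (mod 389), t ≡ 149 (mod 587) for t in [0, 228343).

191511

389⁻¹ mod 587: 389*335 ≡ 1 (mod 587), so 389⁻¹ ≡ 335.
t = 123 + 389*((149 − 123)*335 mod 587) = 123 + 389*492 = 191511.
Check: 191511 mod 389 = 123, 191511 mod 587 = 149. ✓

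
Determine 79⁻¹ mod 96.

96 = 1·79 + 17
79 = 4·17 + 11
17 = 1·11 + 6
11 = 1·6 + 5
6 = 1·5 + 1
5 = 5·1 + 0
gcd(79, 96) = 1, so the inverse exists.
Back-substitute for 1:
1 = 1·6 − 1·5
  = −1·11 + 2·6
  = 2·17 − 3·11
  = −3·79 + 14·17
  = 14·96 − 17·79
So 79⁻¹ ≡ −17 ≡ 79 (mod 96).

79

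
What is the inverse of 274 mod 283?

220

283 = 1×274 + 9
274 = 30×9 + 4
9 = 2×4 + 1
4 = 4×1 + 0
gcd(274, 283) = 1, so the inverse exists.
Bézout: 1 = 61×283 − 63×274.
So 274⁻¹ ≡ −63 ≡ 220 (mod 283).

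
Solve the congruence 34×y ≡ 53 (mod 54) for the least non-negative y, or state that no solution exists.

gcd(34, 54) = 2, and 2 does not divide 53.
So the congruence has no solution.

no solution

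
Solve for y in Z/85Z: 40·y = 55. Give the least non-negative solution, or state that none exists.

12

gcd(40, 85) = 5, and 5 | 55, so solutions exist.
Divide through by 5: 8·y mod 17 = 11.
8⁻¹ ≡ 15 (mod 17).
y ≡ 15·11 ≡ 12 (mod 17).
The smallest non-negative solution is y = 12.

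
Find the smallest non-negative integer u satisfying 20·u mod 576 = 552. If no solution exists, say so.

gcd(20, 576) = 4, and 4 | 552, so solutions exist.
Divide through by 4: 5·u ≡ 138 (mod 144).
5⁻¹ ≡ 29 (mod 144).
u ≡ 29·138 ≡ 114 (mod 144).
The smallest non-negative solution is u = 114.

114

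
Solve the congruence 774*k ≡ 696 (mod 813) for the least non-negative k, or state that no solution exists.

gcd(774, 813) = 3, and 3 | 696, so solutions exist.
Divide through by 3: 258*k = 232 (mod 271).
258⁻¹ ≡ 125 (mod 271).
k ≡ 125*232 ≡ 3 (mod 271).
The smallest non-negative solution is k = 3.

3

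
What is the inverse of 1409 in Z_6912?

Apply the Euclidean algorithm and back-substitute:
6912 = 4·1409 + 1276
1409 = 1·1276 + 133
1276 = 9·133 + 79
133 = 1·79 + 54
79 = 1·54 + 25
54 = 2·25 + 4
25 = 6·4 + 1
4 = 4·1 + 0
gcd(1409, 6912) = 1, so the inverse exists.
Back-substitute for 1:
1 = 1·25 − 6·4
  = −6·54 + 13·25
  = 13·79 − 19·54
  = −19·133 + 32·79
  = 32·1276 − 307·133
  = −307·1409 + 339·1276
  = 339·6912 − 1663·1409
So 1409⁻¹ ≡ −1663 ≡ 5249 (mod 6912).

5249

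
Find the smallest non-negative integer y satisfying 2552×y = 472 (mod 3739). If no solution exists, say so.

gcd(2552, 3739) = 1, so a unique solution mod 3739 exists.
2552⁻¹ ≡ 3676 (mod 3739).
y ≡ 3676×472 ≡ 176 (mod 3739).

176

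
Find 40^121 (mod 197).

76

40^1 ≡ 40 (mod 197)
40^2 ≡ 40^2 = 1600 ≡ 24 (mod 197)
40^4 ≡ 24^2 = 576 ≡ 182 (mod 197)
40^8 ≡ 182^2 = 33124 ≡ 28 (mod 197)
40^16 ≡ 28^2 = 784 ≡ 193 (mod 197)
40^32 ≡ 193^2 = 37249 ≡ 16 (mod 197)
40^64 ≡ 16^2 = 256 ≡ 59 (mod 197)
40^121 = 40^64 · 40^32 · 40^16 · 40^8 · 40^1 ≡ 59 · 16 · 193 · 28 · 40 (mod 197).
Accumulate the product:
59 · 16 = 944 ≡ 156
156 · 193 = 30108 ≡ 164
164 · 28 = 4592 ≡ 61
61 · 40 = 2440 ≡ 76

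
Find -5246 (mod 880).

34

-5246 = -6×880 + 34, so -5246 ≡ 34 (mod 880).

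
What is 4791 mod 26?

4791 = 184·26 + 7, so 4791 ≡ 7 (mod 26).

7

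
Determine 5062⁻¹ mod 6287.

3454

Apply the Euclidean algorithm and back-substitute:
6287 = 1×5062 + 1225
5062 = 4×1225 + 162
1225 = 7×162 + 91
162 = 1×91 + 71
91 = 1×71 + 20
71 = 3×20 + 11
20 = 1×11 + 9
11 = 1×9 + 2
9 = 4×2 + 1
2 = 2×1 + 0
gcd(5062, 6287) = 1, so the inverse exists.
Back-substitute for 1:
1 = 1×9 − 4×2
  = −4×11 + 5×9
  = 5×20 − 9×11
  = −9×71 + 32×20
  = 32×91 − 41×71
  = −41×162 + 73×91
  = 73×1225 − 552×162
  = −552×5062 + 2281×1225
  = 2281×6287 − 2833×5062
So 5062⁻¹ ≡ −2833 ≡ 3454 (mod 6287).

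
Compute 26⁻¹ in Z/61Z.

61 = 2·26 + 9
26 = 2·9 + 8
9 = 1·8 + 1
8 = 8·1 + 0
gcd(26, 61) = 1, so the inverse exists.
Back-substitute for 1:
1 = 1·9 − 1·8
  = −1·26 + 3·9
  = 3·61 − 7·26
So 26⁻¹ ≡ −7 ≡ 54 (mod 61).

54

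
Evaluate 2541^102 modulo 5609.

3593

By square-and-multiply:
102 in binary is 1100110, i.e. 102 = 64 + 32 + 4 + 2.
2541^1 ≡ 2541 (mod 5609)
2541^2 ≡ 2541^2 = 6456681 ≡ 722 (mod 5609)
2541^4 ≡ 722^2 = 521284 ≡ 5256 (mod 5609)
2541^8 ≡ 5256^2 = 27625536 ≡ 1211 (mod 5609)
2541^16 ≡ 1211^2 = 1466521 ≡ 2572 (mod 5609)
2541^32 ≡ 2572^2 = 6615184 ≡ 2173 (mod 5609)
2541^64 ≡ 2173^2 = 4721929 ≡ 4760 (mod 5609)
2541^102 = 2541^64 × 2541^32 × 2541^4 × 2541^2 ≡ 4760 × 2173 × 5256 × 722 (mod 5609).
Accumulate the product:
4760 × 2173 = 10343480 ≡ 484
484 × 5256 = 2543904 ≡ 3027
3027 × 722 = 2185494 ≡ 3593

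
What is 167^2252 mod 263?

Using repeated squaring:
2252 in binary is 100011001100, i.e. 2252 = 2048 + 128 + 64 + 8 + 4.
167^1 ≡ 167 (mod 263)
167^2 ≡ 167^2 = 27889 ≡ 11 (mod 263)
167^4 ≡ 11^2 = 121 (mod 263)
167^8 ≡ 121^2 = 14641 ≡ 176 (mod 263)
167^16 ≡ 176^2 = 30976 ≡ 205 (mod 263)
167^32 ≡ 205^2 = 42025 ≡ 208 (mod 263)
167^64 ≡ 208^2 = 43264 ≡ 132 (mod 263)
167^128 ≡ 132^2 = 17424 ≡ 66 (mod 263)
167^256 ≡ 66^2 = 4356 ≡ 148 (mod 263)
167^512 ≡ 148^2 = 21904 ≡ 75 (mod 263)
167^1024 ≡ 75^2 = 5625 ≡ 102 (mod 263)
167^2048 ≡ 102^2 = 10404 ≡ 147 (mod 263)
167^2252 = 167^2048 · 167^128 · 167^64 · 167^8 · 167^4 ≡ 147 · 66 · 132 · 176 · 121 (mod 263).
Accumulate the product:
147 · 66 = 9702 ≡ 234
234 · 132 = 30888 ≡ 117
117 · 176 = 20592 ≡ 78
78 · 121 = 9438 ≡ 233

233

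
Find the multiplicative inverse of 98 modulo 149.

111

149 = 1×98 + 51
98 = 1×51 + 47
51 = 1×47 + 4
47 = 11×4 + 3
4 = 1×3 + 1
3 = 3×1 + 0
gcd(98, 149) = 1, so the inverse exists.
Back-substitute for 1:
1 = 1×4 − 1×3
  = −1×47 + 12×4
  = 12×51 − 13×47
  = −13×98 + 25×51
  = 25×149 − 38×98
So 98⁻¹ ≡ −38 ≡ 111 (mod 149).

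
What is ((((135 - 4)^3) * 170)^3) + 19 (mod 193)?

43

135 - 4 = 131
(131)^3 ≡ 27 (mod 193)
27 * 170 = 4590 ≡ 151 (mod 193)
(151)^3 ≡ 24 (mod 193)
24 + 19 = 43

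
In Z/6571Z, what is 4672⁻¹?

1436

Apply the Euclidean algorithm and back-substitute:
6571 = 1*4672 + 1899
4672 = 2*1899 + 874
1899 = 2*874 + 151
874 = 5*151 + 119
151 = 1*119 + 32
119 = 3*32 + 23
32 = 1*23 + 9
23 = 2*9 + 5
9 = 1*5 + 4
5 = 1*4 + 1
4 = 4*1 + 0
gcd(4672, 6571) = 1, so the inverse exists.
Back-substitute for 1:
1 = 1*5 − 1*4
  = −1*9 + 2*5
  = 2*23 − 5*9
  = −5*32 + 7*23
  = 7*119 − 26*32
  = −26*151 + 33*119
  = 33*874 − 191*151
  = −191*1899 + 415*874
  = 415*4672 − 1021*1899
  = −1021*6571 + 1436*4672
So 4672⁻¹ ≡ 1436 (mod 6571).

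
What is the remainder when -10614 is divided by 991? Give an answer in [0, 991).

-10614 = -11*991 + 287, so -10614 ≡ 287 (mod 991).

287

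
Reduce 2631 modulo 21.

2631 = 125*21 + 6, so 2631 ≡ 6 (mod 21).

6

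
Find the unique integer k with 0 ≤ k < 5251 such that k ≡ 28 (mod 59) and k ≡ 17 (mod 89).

1975

59⁻¹ mod 89: 59*86 ≡ 1 (mod 89), so 59⁻¹ ≡ 86.
k = 28 + 59*((17 − 28)*86 mod 89) = 28 + 59*33 = 1975.
Check: 1975 mod 59 = 28, 1975 mod 89 = 17. ✓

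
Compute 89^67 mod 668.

281

67 in binary is 1000011, i.e. 67 = 64 + 2 + 1.
89^1 ≡ 89 (mod 668)
89^2 ≡ 89^2 = 7921 ≡ 573 (mod 668)
89^4 ≡ 573^2 = 328329 ≡ 341 (mod 668)
89^8 ≡ 341^2 = 116281 ≡ 49 (mod 668)
89^16 ≡ 49^2 = 2401 ≡ 397 (mod 668)
89^32 ≡ 397^2 = 157609 ≡ 629 (mod 668)
89^64 ≡ 629^2 = 395641 ≡ 185 (mod 668)
89^67 = 89^64 * 89^2 * 89^1 ≡ 185 * 573 * 89 (mod 668).
Accumulate the product:
185 * 573 = 106005 ≡ 461
461 * 89 = 41029 ≡ 281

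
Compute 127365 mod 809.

352

127365 = 157·809 + 352, so 127365 ≡ 352 (mod 809).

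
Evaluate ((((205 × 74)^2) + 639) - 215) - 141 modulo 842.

205 × 74 = 15170 ≡ 14 (mod 842)
(14)^2 ≡ 196 (mod 842)
196 + 639 = 835
835 - 215 = 620
620 - 141 = 479

479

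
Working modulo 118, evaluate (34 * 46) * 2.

34 * 46 = 1564 ≡ 30 (mod 118)
30 * 2 = 60

60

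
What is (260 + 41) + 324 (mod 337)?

288

260 + 41 = 301
301 + 324 = 625 ≡ 288 (mod 337)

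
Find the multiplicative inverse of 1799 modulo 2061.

1943

Run the extended Euclidean algorithm:
2061 = 1·1799 + 262
1799 = 6·262 + 227
262 = 1·227 + 35
227 = 6·35 + 17
35 = 2·17 + 1
17 = 17·1 + 0
gcd(1799, 2061) = 1, so the inverse exists.
Bézout: 1 = 103·2061 − 118·1799.
So 1799⁻¹ ≡ −118 ≡ 1943 (mod 2061).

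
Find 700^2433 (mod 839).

Compute successive squares:
700^1 ≡ 700 (mod 839)
700^2 ≡ 700^2 = 490000 ≡ 24 (mod 839)
700^4 ≡ 24^2 = 576 (mod 839)
700^8 ≡ 576^2 = 331776 ≡ 371 (mod 839)
700^16 ≡ 371^2 = 137641 ≡ 45 (mod 839)
700^32 ≡ 45^2 = 2025 ≡ 347 (mod 839)
700^64 ≡ 347^2 = 120409 ≡ 432 (mod 839)
700^128 ≡ 432^2 = 186624 ≡ 366 (mod 839)
700^256 ≡ 366^2 = 133956 ≡ 555 (mod 839)
700^512 ≡ 555^2 = 308025 ≡ 112 (mod 839)
700^1024 ≡ 112^2 = 12544 ≡ 798 (mod 839)
700^2048 ≡ 798^2 = 636804 ≡ 3 (mod 839)
700^2433 = 700^2048 * 700^256 * 700^128 * 700^1 ≡ 3 * 555 * 366 * 700 (mod 839).
Accumulate the product:
3 * 555 = 1665 ≡ 826
826 * 366 = 302316 ≡ 276
276 * 700 = 193200 ≡ 230

230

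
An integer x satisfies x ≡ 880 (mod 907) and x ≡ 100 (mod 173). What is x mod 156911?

907⁻¹ mod 173: 907*103 ≡ 1 (mod 173), so 907⁻¹ ≡ 103.
x = 880 + 907*((100 − 880)*103 mod 173) = 880 + 907*105 = 96115.

96115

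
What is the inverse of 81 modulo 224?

Run the extended Euclidean algorithm:
224 = 2*81 + 62
81 = 1*62 + 19
62 = 3*19 + 5
19 = 3*5 + 4
5 = 1*4 + 1
4 = 4*1 + 0
gcd(81, 224) = 1, so the inverse exists.
Back-substitute for 1:
1 = 1*5 − 1*4
  = −1*19 + 4*5
  = 4*62 − 13*19
  = −13*81 + 17*62
  = 17*224 − 47*81
So 81⁻¹ ≡ −47 ≡ 177 (mod 224).

177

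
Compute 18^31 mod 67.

31 in binary is 11111, i.e. 31 = 16 + 8 + 4 + 2 + 1.
18^1 ≡ 18 (mod 67)
18^2 ≡ 18^2 = 324 ≡ 56 (mod 67)
18^4 ≡ 56^2 = 3136 ≡ 54 (mod 67)
18^8 ≡ 54^2 = 2916 ≡ 35 (mod 67)
18^16 ≡ 35^2 = 1225 ≡ 19 (mod 67)
18^31 = 18^16 × 18^8 × 18^4 × 18^2 × 18^1 ≡ 19 × 35 × 54 × 56 × 18 (mod 67).
Accumulate the product:
19 × 35 = 665 ≡ 62
62 × 54 = 3348 ≡ 65
65 × 56 = 3640 ≡ 22
22 × 18 = 396 ≡ 61

61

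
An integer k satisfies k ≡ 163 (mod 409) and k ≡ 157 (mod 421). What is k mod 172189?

409⁻¹ mod 421: 409·35 ≡ 1 (mod 421), so 409⁻¹ ≡ 35.
k = 163 + 409·((157 − 163)·35 mod 421) = 163 + 409·211 = 86462.
Check: 86462 mod 409 = 163, 86462 mod 421 = 157. ✓

86462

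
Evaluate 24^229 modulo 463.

295

Using repeated squaring:
24^1 ≡ 24 (mod 463)
24^2 ≡ 24^2 = 576 ≡ 113 (mod 463)
24^4 ≡ 113^2 = 12769 ≡ 268 (mod 463)
24^8 ≡ 268^2 = 71824 ≡ 59 (mod 463)
24^16 ≡ 59^2 = 3481 ≡ 240 (mod 463)
24^32 ≡ 240^2 = 57600 ≡ 188 (mod 463)
24^64 ≡ 188^2 = 35344 ≡ 156 (mod 463)
24^128 ≡ 156^2 = 24336 ≡ 260 (mod 463)
24^229 = 24^128 × 24^64 × 24^32 × 24^4 × 24^1 ≡ 260 × 156 × 188 × 268 × 24 (mod 463).
Accumulate the product:
260 × 156 = 40560 ≡ 279
279 × 188 = 52452 ≡ 133
133 × 268 = 35644 ≡ 456
456 × 24 = 10944 ≡ 295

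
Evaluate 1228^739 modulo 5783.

Compute successive squares:
739 in binary is 1011100011, i.e. 739 = 512 + 128 + 64 + 32 + 2 + 1.
1228^1 ≡ 1228 (mod 5783)
1228^2 ≡ 1228^2 = 1507984 ≡ 4404 (mod 5783)
1228^4 ≡ 4404^2 = 19395216 ≡ 4817 (mod 5783)
1228^8 ≡ 4817^2 = 23203489 ≡ 2093 (mod 5783)
1228^16 ≡ 2093^2 = 4380649 ≡ 2918 (mod 5783)
1228^32 ≡ 2918^2 = 8514724 ≡ 2148 (mod 5783)
1228^64 ≡ 2148^2 = 4613904 ≡ 4853 (mod 5783)
1228^128 ≡ 4853^2 = 23551609 ≡ 3233 (mod 5783)
1228^256 ≡ 3233^2 = 10452289 ≡ 2408 (mod 5783)
1228^512 ≡ 2408^2 = 5798464 ≡ 3898 (mod 5783)
1228^739 = 1228^512 × 1228^128 × 1228^64 × 1228^32 × 1228^2 × 1228^1 ≡ 3898 × 3233 × 4853 × 2148 × 4404 × 1228 (mod 5783).
Accumulate the product:
3898 × 3233 = 12602234 ≡ 1077
1077 × 4853 = 5226681 ≡ 4632
4632 × 2148 = 9949536 ≡ 2776
2776 × 4404 = 12225504 ≡ 242
242 × 1228 = 297176 ≡ 2243

2243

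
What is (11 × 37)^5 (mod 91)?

36

11 × 37 = 407 ≡ 43 (mod 91)
(43)^5 ≡ 36 (mod 91)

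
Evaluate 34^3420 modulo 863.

771

Using repeated squaring:
3420 in binary is 110101011100, i.e. 3420 = 2048 + 1024 + 256 + 64 + 16 + 8 + 4.
34^1 ≡ 34 (mod 863)
34^2 ≡ 34^2 = 1156 ≡ 293 (mod 863)
34^4 ≡ 293^2 = 85849 ≡ 412 (mod 863)
34^8 ≡ 412^2 = 169744 ≡ 596 (mod 863)
34^16 ≡ 596^2 = 355216 ≡ 523 (mod 863)
34^32 ≡ 523^2 = 273529 ≡ 821 (mod 863)
34^64 ≡ 821^2 = 674041 ≡ 38 (mod 863)
34^128 ≡ 38^2 = 1444 ≡ 581 (mod 863)
34^256 ≡ 581^2 = 337561 ≡ 128 (mod 863)
34^512 ≡ 128^2 = 16384 ≡ 850 (mod 863)
34^1024 ≡ 850^2 = 722500 ≡ 169 (mod 863)
34^2048 ≡ 169^2 = 28561 ≡ 82 (mod 863)
34^3420 = 34^2048 × 34^1024 × 34^256 × 34^64 × 34^16 × 34^8 × 34^4 ≡ 82 × 169 × 128 × 38 × 523 × 596 × 412 (mod 863).
Accumulate the product:
82 × 169 = 13858 ≡ 50
50 × 128 = 6400 ≡ 359
359 × 38 = 13642 ≡ 697
697 × 523 = 364531 ≡ 345
345 × 596 = 205620 ≡ 226
226 × 412 = 93112 ≡ 771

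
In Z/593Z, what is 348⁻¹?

380

593 = 1*348 + 245
348 = 1*245 + 103
245 = 2*103 + 39
103 = 2*39 + 25
39 = 1*25 + 14
25 = 1*14 + 11
14 = 1*11 + 3
11 = 3*3 + 2
3 = 1*2 + 1
2 = 2*1 + 0
gcd(348, 593) = 1, so the inverse exists.
Back-substitute for 1:
1 = 1*3 − 1*2
  = −1*11 + 4*3
  = 4*14 − 5*11
  = −5*25 + 9*14
  = 9*39 − 14*25
  = −14*103 + 37*39
  = 37*245 − 88*103
  = −88*348 + 125*245
  = 125*593 − 213*348
So 348⁻¹ ≡ −213 ≡ 380 (mod 593).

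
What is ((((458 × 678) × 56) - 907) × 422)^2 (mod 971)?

458 × 678 = 310524 ≡ 775 (mod 971)
775 × 56 = 43400 ≡ 676 (mod 971)
676 - 907 = -231 ≡ 740 (mod 971)
740 × 422 = 312280 ≡ 589 (mod 971)
(589)^2 ≡ 274 (mod 971)

274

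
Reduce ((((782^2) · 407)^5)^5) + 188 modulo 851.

188

(782)^2 ≡ 506 (mod 851)
506 · 407 = 205942 ≡ 0 (mod 851)
(0)^5 ≡ 0 (mod 851)
(0)^5 ≡ 0 (mod 851)
0 + 188 = 188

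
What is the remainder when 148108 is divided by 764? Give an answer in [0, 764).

148108 = 193×764 + 656, so 148108 ≡ 656 (mod 764).

656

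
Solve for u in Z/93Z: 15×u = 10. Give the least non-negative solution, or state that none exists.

no solution

gcd(15, 93) = 3, and 3 does not divide 10.
So the congruence has no solution.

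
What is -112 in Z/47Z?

29

-112 = -3×47 + 29, so -112 ≡ 29 (mod 47).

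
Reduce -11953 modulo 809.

-11953 = -15·809 + 182, so -11953 ≡ 182 (mod 809).

182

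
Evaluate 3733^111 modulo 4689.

4141

111 in binary is 1101111, i.e. 111 = 64 + 32 + 8 + 4 + 2 + 1.
3733^1 ≡ 3733 (mod 4689)
3733^2 ≡ 3733^2 = 13935289 ≡ 4270 (mod 4689)
3733^4 ≡ 4270^2 = 18232900 ≡ 2068 (mod 4689)
3733^8 ≡ 2068^2 = 4276624 ≡ 256 (mod 4689)
3733^16 ≡ 256^2 = 65536 ≡ 4579 (mod 4689)
3733^32 ≡ 4579^2 = 20967241 ≡ 2722 (mod 4689)
3733^64 ≡ 2722^2 = 7409284 ≡ 664 (mod 4689)
3733^111 = 3733^64 × 3733^32 × 3733^8 × 3733^4 × 3733^2 × 3733^1 ≡ 664 × 2722 × 256 × 2068 × 4270 × 3733 (mod 4689).
Accumulate the product:
664 × 2722 = 1807408 ≡ 2143
2143 × 256 = 548608 ≡ 4684
4684 × 2068 = 9686512 ≡ 3727
3727 × 4270 = 15914290 ≡ 4513
4513 × 3733 = 16847029 ≡ 4141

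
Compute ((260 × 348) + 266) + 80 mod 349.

86

260 × 348 = 90480 ≡ 89 (mod 349)
89 + 266 = 355 ≡ 6 (mod 349)
6 + 80 = 86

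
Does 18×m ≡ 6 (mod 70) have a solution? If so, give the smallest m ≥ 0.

gcd(18, 70) = 2, and 2 | 6, so solutions exist.
Divide through by 2: 9×m = 3 (mod 35).
9⁻¹ ≡ 4 (mod 35).
m ≡ 4×3 ≡ 12 (mod 35).
The smallest non-negative solution is m = 12.

12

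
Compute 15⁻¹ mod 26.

By the extended Euclidean algorithm:
26 = 1*15 + 11
15 = 1*11 + 4
11 = 2*4 + 3
4 = 1*3 + 1
3 = 3*1 + 0
gcd(15, 26) = 1, so the inverse exists.
Back-substitute for 1:
1 = 1*4 − 1*3
  = −1*11 + 3*4
  = 3*15 − 4*11
  = −4*26 + 7*15
So 15⁻¹ ≡ 7 (mod 26).

7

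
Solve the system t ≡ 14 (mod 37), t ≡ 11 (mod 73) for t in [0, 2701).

37⁻¹ mod 73: 37*2 ≡ 1 (mod 73), so 37⁻¹ ≡ 2.
t = 14 + 37*((11 − 14)*2 mod 73) = 14 + 37*67 = 2493.

2493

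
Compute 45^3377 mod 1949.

283

3377 in binary is 110100110001, i.e. 3377 = 2048 + 1024 + 256 + 32 + 16 + 1.
45^1 ≡ 45 (mod 1949)
45^2 ≡ 45^2 = 2025 ≡ 76 (mod 1949)
45^4 ≡ 76^2 = 5776 ≡ 1878 (mod 1949)
45^8 ≡ 1878^2 = 3526884 ≡ 1143 (mod 1949)
45^16 ≡ 1143^2 = 1306449 ≡ 619 (mod 1949)
45^32 ≡ 619^2 = 383161 ≡ 1157 (mod 1949)
45^64 ≡ 1157^2 = 1338649 ≡ 1635 (mod 1949)
45^128 ≡ 1635^2 = 2673225 ≡ 1146 (mod 1949)
45^256 ≡ 1146^2 = 1313316 ≡ 1639 (mod 1949)
45^512 ≡ 1639^2 = 2686321 ≡ 599 (mod 1949)
45^1024 ≡ 599^2 = 358801 ≡ 185 (mod 1949)
45^2048 ≡ 185^2 = 34225 ≡ 1092 (mod 1949)
45^3377 = 45^2048 × 45^1024 × 45^256 × 45^32 × 45^16 × 45^1 ≡ 1092 × 185 × 1639 × 1157 × 619 × 45 (mod 1949).
Accumulate the product:
1092 × 185 = 202020 ≡ 1273
1273 × 1639 = 2086447 ≡ 1017
1017 × 1157 = 1176669 ≡ 1422
1422 × 619 = 880218 ≡ 1219
1219 × 45 = 54855 ≡ 283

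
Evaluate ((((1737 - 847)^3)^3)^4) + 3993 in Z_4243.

1737 - 847 = 890
(890)^3 ≡ 3036 (mod 4243)
(3036)^3 ≡ 1261 (mod 4243)
(1261)^4 ≡ 2425 (mod 4243)
2425 + 3993 = 6418 ≡ 2175 (mod 4243)

2175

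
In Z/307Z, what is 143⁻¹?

73

Run the extended Euclidean algorithm:
307 = 2×143 + 21
143 = 6×21 + 17
21 = 1×17 + 4
17 = 4×4 + 1
4 = 4×1 + 0
gcd(143, 307) = 1, so the inverse exists.
Bézout: 1 = −34×307 + 73×143.
So 143⁻¹ ≡ 73 (mod 307).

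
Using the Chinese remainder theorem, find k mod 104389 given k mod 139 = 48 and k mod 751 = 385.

46196

139⁻¹ mod 751: 139*362 ≡ 1 (mod 751), so 139⁻¹ ≡ 362.
k = 48 + 139*((385 − 48)*362 mod 751) = 48 + 139*332 = 46196.
Check: 46196 mod 139 = 48, 46196 mod 751 = 385. ✓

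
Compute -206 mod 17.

-206 = -13·17 + 15, so -206 ≡ 15 (mod 17).

15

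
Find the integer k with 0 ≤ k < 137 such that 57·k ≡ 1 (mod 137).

125

Run the extended Euclidean algorithm:
137 = 2*57 + 23
57 = 2*23 + 11
23 = 2*11 + 1
11 = 11*1 + 0
gcd(57, 137) = 1, so the inverse exists.
Back-substitute for 1:
1 = 1*23 − 2*11
  = −2*57 + 5*23
  = 5*137 − 12*57
So 57⁻¹ ≡ −12 ≡ 125 (mod 137).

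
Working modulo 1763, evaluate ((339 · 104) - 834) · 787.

339 · 104 = 35256 ≡ 1759 (mod 1763)
1759 - 834 = 925
925 · 787 = 727975 ≡ 1619 (mod 1763)

1619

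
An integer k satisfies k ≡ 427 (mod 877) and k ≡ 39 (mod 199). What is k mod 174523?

877⁻¹ mod 199: 877*86 ≡ 1 (mod 199), so 877⁻¹ ≡ 86.
k = 427 + 877*((39 − 427)*86 mod 199) = 427 + 877*64 = 56555.

56555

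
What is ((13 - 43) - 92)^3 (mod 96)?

88

13 - 43 = -30 ≡ 66 (mod 96)
66 - 92 = -26 ≡ 70 (mod 96)
(70)^3 ≡ 88 (mod 96)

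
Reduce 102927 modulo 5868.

102927 = 17*5868 + 3171, so 102927 ≡ 3171 (mod 5868).

3171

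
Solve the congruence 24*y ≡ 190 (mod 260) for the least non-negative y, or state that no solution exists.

no solution

gcd(24, 260) = 4, and 4 does not divide 190.
So the congruence has no solution.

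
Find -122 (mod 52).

34

-122 = -3*52 + 34, so -122 ≡ 34 (mod 52).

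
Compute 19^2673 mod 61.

Using repeated squaring:
2673 in binary is 101001110001, i.e. 2673 = 2048 + 512 + 64 + 32 + 16 + 1.
19^1 ≡ 19 (mod 61)
19^2 ≡ 19^2 = 361 ≡ 56 (mod 61)
19^4 ≡ 56^2 = 3136 ≡ 25 (mod 61)
19^8 ≡ 25^2 = 625 ≡ 15 (mod 61)
19^16 ≡ 15^2 = 225 ≡ 42 (mod 61)
19^32 ≡ 42^2 = 1764 ≡ 56 (mod 61)
19^64 ≡ 56^2 = 3136 ≡ 25 (mod 61)
19^128 ≡ 25^2 = 625 ≡ 15 (mod 61)
19^256 ≡ 15^2 = 225 ≡ 42 (mod 61)
19^512 ≡ 42^2 = 1764 ≡ 56 (mod 61)
19^1024 ≡ 56^2 = 3136 ≡ 25 (mod 61)
19^2048 ≡ 25^2 = 625 ≡ 15 (mod 61)
19^2673 = 19^2048 × 19^512 × 19^64 × 19^32 × 19^16 × 19^1 ≡ 15 × 56 × 25 × 56 × 42 × 19 (mod 61).
Accumulate the product:
15 × 56 = 840 ≡ 47
47 × 25 = 1175 ≡ 16
16 × 56 = 896 ≡ 42
42 × 42 = 1764 ≡ 56
56 × 19 = 1064 ≡ 27

27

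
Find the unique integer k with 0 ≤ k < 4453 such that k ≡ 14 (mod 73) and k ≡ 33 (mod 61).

73⁻¹ mod 61: 73*56 ≡ 1 (mod 61), so 73⁻¹ ≡ 56.
k = 14 + 73*((33 − 14)*56 mod 61) = 14 + 73*27 = 1985.

1985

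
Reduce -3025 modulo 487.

384

-3025 = -7·487 + 384, so -3025 ≡ 384 (mod 487).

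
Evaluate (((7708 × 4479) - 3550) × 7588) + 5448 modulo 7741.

1997

7708 × 4479 = 34524132 ≡ 7013 (mod 7741)
7013 - 3550 = 3463
3463 × 7588 = 26277244 ≡ 4290 (mod 7741)
4290 + 5448 = 9738 ≡ 1997 (mod 7741)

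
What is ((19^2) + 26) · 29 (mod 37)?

12

(19)^2 ≡ 28 (mod 37)
28 + 26 = 54 ≡ 17 (mod 37)
17 · 29 = 493 ≡ 12 (mod 37)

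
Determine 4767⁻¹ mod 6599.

5558

Run the extended Euclidean algorithm:
6599 = 1·4767 + 1832
4767 = 2·1832 + 1103
1832 = 1·1103 + 729
1103 = 1·729 + 374
729 = 1·374 + 355
374 = 1·355 + 19
355 = 18·19 + 13
19 = 1·13 + 6
13 = 2·6 + 1
6 = 6·1 + 0
gcd(4767, 6599) = 1, so the inverse exists.
Back-substitute for 1:
1 = 1·13 − 2·6
  = −2·19 + 3·13
  = 3·355 − 56·19
  = −56·374 + 59·355
  = 59·729 − 115·374
  = −115·1103 + 174·729
  = 174·1832 − 289·1103
  = −289·4767 + 752·1832
  = 752·6599 − 1041·4767
So 4767⁻¹ ≡ −1041 ≡ 5558 (mod 6599).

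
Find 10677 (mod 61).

2

10677 = 175×61 + 2, so 10677 ≡ 2 (mod 61).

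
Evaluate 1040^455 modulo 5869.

Compute successive squares:
455 in binary is 111000111, i.e. 455 = 256 + 128 + 64 + 4 + 2 + 1.
1040^1 ≡ 1040 (mod 5869)
1040^2 ≡ 1040^2 = 1081600 ≡ 1704 (mod 5869)
1040^4 ≡ 1704^2 = 2903616 ≡ 4330 (mod 5869)
1040^8 ≡ 4330^2 = 18748900 ≡ 3314 (mod 5869)
1040^16 ≡ 3314^2 = 10982596 ≡ 1697 (mod 5869)
1040^32 ≡ 1697^2 = 2879809 ≡ 3999 (mod 5869)
1040^64 ≡ 3999^2 = 15992001 ≡ 4845 (mod 5869)
1040^128 ≡ 4845^2 = 23474025 ≡ 3894 (mod 5869)
1040^256 ≡ 3894^2 = 15163236 ≡ 3609 (mod 5869)
1040^455 = 1040^256 * 1040^128 * 1040^64 * 1040^4 * 1040^2 * 1040^1 ≡ 3609 * 3894 * 4845 * 4330 * 1704 * 1040 (mod 5869).
Accumulate the product:
3609 * 3894 = 14053446 ≡ 3060
3060 * 4845 = 14825700 ≡ 606
606 * 4330 = 2623980 ≡ 537
537 * 1704 = 915048 ≡ 5353
5353 * 1040 = 5567120 ≡ 3308

3308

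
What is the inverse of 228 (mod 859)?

By the extended Euclidean algorithm:
859 = 3×228 + 175
228 = 1×175 + 53
175 = 3×53 + 16
53 = 3×16 + 5
16 = 3×5 + 1
5 = 5×1 + 0
gcd(228, 859) = 1, so the inverse exists.
Back-substitute for 1:
1 = 1×16 − 3×5
  = −3×53 + 10×16
  = 10×175 − 33×53
  = −33×228 + 43×175
  = 43×859 − 162×228
So 228⁻¹ ≡ −162 ≡ 697 (mod 859).

697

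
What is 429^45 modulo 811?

By square-and-multiply:
45 in binary is 101101, i.e. 45 = 32 + 8 + 4 + 1.
429^1 ≡ 429 (mod 811)
429^2 ≡ 429^2 = 184041 ≡ 755 (mod 811)
429^4 ≡ 755^2 = 570025 ≡ 703 (mod 811)
429^8 ≡ 703^2 = 494209 ≡ 310 (mod 811)
429^16 ≡ 310^2 = 96100 ≡ 402 (mod 811)
429^32 ≡ 402^2 = 161604 ≡ 215 (mod 811)
429^45 = 429^32 × 429^8 × 429^4 × 429^1 ≡ 215 × 310 × 703 × 429 (mod 811).
Accumulate the product:
215 × 310 = 66650 ≡ 148
148 × 703 = 104044 ≡ 236
236 × 429 = 101244 ≡ 680

680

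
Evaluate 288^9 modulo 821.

Using repeated squaring:
9 in binary is 1001, i.e. 9 = 8 + 1.
288^1 ≡ 288 (mod 821)
288^2 ≡ 288^2 = 82944 ≡ 23 (mod 821)
288^4 ≡ 23^2 = 529 (mod 821)
288^8 ≡ 529^2 = 279841 ≡ 701 (mod 821)
288^9 = 288^8 · 288^1 ≡ 701 · 288 (mod 821).
701 · 288 = 201888 ≡ 743 (mod 821).

743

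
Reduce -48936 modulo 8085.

-48936 = -7*8085 + 7659, so -48936 ≡ 7659 (mod 8085).

7659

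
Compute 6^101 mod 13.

2

Using repeated squaring:
101 in binary is 1100101, i.e. 101 = 64 + 32 + 4 + 1.
6^1 ≡ 6 (mod 13)
6^2 ≡ 6^2 = 36 ≡ 10 (mod 13)
6^4 ≡ 10^2 = 100 ≡ 9 (mod 13)
6^8 ≡ 9^2 = 81 ≡ 3 (mod 13)
6^16 ≡ 3^2 = 9 (mod 13)
6^32 ≡ 9^2 = 81 ≡ 3 (mod 13)
6^64 ≡ 3^2 = 9 (mod 13)
6^101 = 6^64 × 6^32 × 6^4 × 6^1 ≡ 9 × 3 × 9 × 6 (mod 13).
Accumulate the product:
9 × 3 = 27 ≡ 1
1 × 9 = 9
9 × 6 = 54 ≡ 2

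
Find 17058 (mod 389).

17058 = 43*389 + 331, so 17058 ≡ 331 (mod 389).

331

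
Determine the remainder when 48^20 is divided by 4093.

Compute successive squares:
20 in binary is 10100, i.e. 20 = 16 + 4.
48^1 ≡ 48 (mod 4093)
48^2 ≡ 48^2 = 2304 (mod 4093)
48^4 ≡ 2304^2 = 5308416 ≡ 3888 (mod 4093)
48^8 ≡ 3888^2 = 15116544 ≡ 1095 (mod 4093)
48^16 ≡ 1095^2 = 1199025 ≡ 3869 (mod 4093)
48^20 = 48^16 · 48^4 ≡ 3869 · 3888 (mod 4093).
3869 · 3888 = 15042672 ≡ 897 (mod 4093).

897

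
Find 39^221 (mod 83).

19

By square-and-multiply:
39^1 ≡ 39 (mod 83)
39^2 ≡ 39^2 = 1521 ≡ 27 (mod 83)
39^4 ≡ 27^2 = 729 ≡ 65 (mod 83)
39^8 ≡ 65^2 = 4225 ≡ 75 (mod 83)
39^16 ≡ 75^2 = 5625 ≡ 64 (mod 83)
39^32 ≡ 64^2 = 4096 ≡ 29 (mod 83)
39^64 ≡ 29^2 = 841 ≡ 11 (mod 83)
39^128 ≡ 11^2 = 121 ≡ 38 (mod 83)
39^221 = 39^128 × 39^64 × 39^16 × 39^8 × 39^4 × 39^1 ≡ 38 × 11 × 64 × 75 × 65 × 39 (mod 83).
Accumulate the product:
38 × 11 = 418 ≡ 3
3 × 64 = 192 ≡ 26
26 × 75 = 1950 ≡ 41
41 × 65 = 2665 ≡ 9
9 × 39 = 351 ≡ 19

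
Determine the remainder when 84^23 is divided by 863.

325

23 in binary is 10111, i.e. 23 = 16 + 4 + 2 + 1.
84^1 ≡ 84 (mod 863)
84^2 ≡ 84^2 = 7056 ≡ 152 (mod 863)
84^4 ≡ 152^2 = 23104 ≡ 666 (mod 863)
84^8 ≡ 666^2 = 443556 ≡ 837 (mod 863)
84^16 ≡ 837^2 = 700569 ≡ 676 (mod 863)
84^23 = 84^16 · 84^4 · 84^2 · 84^1 ≡ 676 · 666 · 152 · 84 (mod 863).
Accumulate the product:
676 · 666 = 450216 ≡ 593
593 · 152 = 90136 ≡ 384
384 · 84 = 32256 ≡ 325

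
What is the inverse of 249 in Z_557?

472

557 = 2*249 + 59
249 = 4*59 + 13
59 = 4*13 + 7
13 = 1*7 + 6
7 = 1*6 + 1
6 = 6*1 + 0
gcd(249, 557) = 1, so the inverse exists.
Back-substitute for 1:
1 = 1*7 − 1*6
  = −1*13 + 2*7
  = 2*59 − 9*13
  = −9*249 + 38*59
  = 38*557 − 85*249
So 249⁻¹ ≡ −85 ≡ 472 (mod 557).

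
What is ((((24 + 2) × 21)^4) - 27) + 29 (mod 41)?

24 + 2 = 26
26 × 21 = 546 ≡ 13 (mod 41)
(13)^4 ≡ 25 (mod 41)
25 - 27 = -2 ≡ 39 (mod 41)
39 + 29 = 68 ≡ 27 (mod 41)

27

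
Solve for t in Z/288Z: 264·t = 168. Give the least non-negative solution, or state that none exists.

gcd(264, 288) = 24, and 24 | 168, so solutions exist.
Divide through by 24: 11·t mod 12 = 7.
11⁻¹ ≡ 11 (mod 12).
t ≡ 11·7 ≡ 5 (mod 12).
The smallest non-negative solution is t = 5.

5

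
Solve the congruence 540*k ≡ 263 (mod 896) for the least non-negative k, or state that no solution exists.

no solution

gcd(540, 896) = 4, and 4 does not divide 263.
So the congruence has no solution.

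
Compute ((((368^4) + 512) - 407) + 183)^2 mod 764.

(368)^4 ≡ 216 (mod 764)
216 + 512 = 728
728 - 407 = 321
321 + 183 = 504
(504)^2 ≡ 368 (mod 764)

368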